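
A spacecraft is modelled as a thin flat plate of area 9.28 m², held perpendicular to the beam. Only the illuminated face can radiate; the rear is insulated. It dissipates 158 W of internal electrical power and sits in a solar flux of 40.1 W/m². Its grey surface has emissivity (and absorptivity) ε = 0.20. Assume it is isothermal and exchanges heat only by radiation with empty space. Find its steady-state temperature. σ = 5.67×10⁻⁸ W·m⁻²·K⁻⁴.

At steady state, absorbed solar power + internal power = radiated power.
Absorbed: α·S·A_cross = 0.20·40.1·9.280 = 74.43 W (cross-section A).
Total input = 74.43 + 158 = 232.4 W.
Radiated: εσ·A_surf·T⁴ with A_surf = A = 9.280 m².
T⁴ = 232.4/(0.20·5.67×10⁻⁸·9.280) = 2.209×10⁹ K⁴.

T ≈ 217 K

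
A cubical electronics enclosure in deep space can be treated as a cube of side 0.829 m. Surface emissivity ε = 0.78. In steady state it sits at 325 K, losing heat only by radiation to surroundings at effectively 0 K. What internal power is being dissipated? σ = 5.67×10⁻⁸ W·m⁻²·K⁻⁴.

Steady state: P = εσA T⁴.
A = 6L² = 4.123 m²; T⁴ = (325)⁴ = 1.116×10¹⁰ K⁴.
P = 0.78 × 5.67×10⁻⁸ × 4.123 × 1.116×10¹⁰.

P ≈ 2030 W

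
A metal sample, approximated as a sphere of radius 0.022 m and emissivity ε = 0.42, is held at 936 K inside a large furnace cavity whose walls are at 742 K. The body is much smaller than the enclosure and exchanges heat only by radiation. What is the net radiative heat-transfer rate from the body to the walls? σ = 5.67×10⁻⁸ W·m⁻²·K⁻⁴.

P_net ≈ 67.3 W

For a small grey body in a large enclosure: P_net = εσA(T_body⁴ − T_wall⁴).
A = 4πr² = 0.006082 m²; T_body⁴ − T_wall⁴ = 7.675×10¹¹ − 3.031×10¹¹ = 4.644×10¹¹ K⁴.
|P_net| = 0.42·5.67×10⁻⁸·0.006082·4.644×10¹¹.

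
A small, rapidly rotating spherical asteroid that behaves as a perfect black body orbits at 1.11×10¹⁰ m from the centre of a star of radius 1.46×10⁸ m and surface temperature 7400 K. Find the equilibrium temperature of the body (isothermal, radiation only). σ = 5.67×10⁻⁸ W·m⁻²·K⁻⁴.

The star's surface emits σT_*⁴; at distance d the flux is S = σT_*⁴(R_*/d)².
S = 5.67×10⁻⁸·(7400)⁴·(1.46×10⁸/1.11×10¹⁰)² = 29420 W/m².
For an isothermal sphere T⁴ = (1−a)S/(4σ) = 1.297×10¹¹ K⁴.

T ≈ 600 K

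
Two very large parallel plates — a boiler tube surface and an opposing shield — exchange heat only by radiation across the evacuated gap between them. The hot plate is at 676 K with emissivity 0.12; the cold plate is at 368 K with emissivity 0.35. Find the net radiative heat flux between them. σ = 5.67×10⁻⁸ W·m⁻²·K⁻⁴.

For two infinite grey parallel plates, q = σ(T₁⁴ − T₂⁴)/(1/ε₁ + 1/ε₂ − 1).
T₁⁴ − T₂⁴ = 2.088×10¹¹ − 1.834×10¹⁰ = 1.905×10¹¹ K⁴.
1/ε₁ + 1/ε₂ − 1 = 8.333 + 2.857 − 1 = 10.19.
q = 5.67×10⁻⁸ × 1.905×10¹¹ / 10.19.

q ≈ 1060 W/m²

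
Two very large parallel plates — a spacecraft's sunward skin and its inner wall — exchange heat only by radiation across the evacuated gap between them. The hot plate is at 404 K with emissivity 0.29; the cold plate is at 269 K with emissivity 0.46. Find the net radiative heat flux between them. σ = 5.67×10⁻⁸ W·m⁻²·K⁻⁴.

For two infinite grey parallel plates, q = σ(T₁⁴ − T₂⁴)/(1/ε₁ + 1/ε₂ − 1).
T₁⁴ − T₂⁴ = 2.664×10¹⁰ − 5.236×10⁹ = 2.140×10¹⁰ K⁴.
1/ε₁ + 1/ε₂ − 1 = 3.448 + 2.174 − 1 = 4.622.
q = 5.67×10⁻⁸ × 2.140×10¹⁰ / 4.622.

q ≈ 263 W/m²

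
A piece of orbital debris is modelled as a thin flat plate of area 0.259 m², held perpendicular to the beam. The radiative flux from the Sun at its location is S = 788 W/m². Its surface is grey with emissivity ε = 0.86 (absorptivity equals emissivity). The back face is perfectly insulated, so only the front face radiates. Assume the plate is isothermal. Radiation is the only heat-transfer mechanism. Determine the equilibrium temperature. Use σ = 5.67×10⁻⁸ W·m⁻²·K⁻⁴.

At equilibrium, absorbed power = emitted power.
Absorbing cross-section = A = 0.2590 m²; emitting surface = A = 0.2590 m² (ratio 1).
εS·A_cross = εσ·A_surf·T⁴  ⇒  T⁴ = S/(1σ)   (ε cancels).
T⁴ = 788/(1·5.67×10⁻⁸) = 1.390×10¹⁰ K⁴.
T = (1.390×10¹⁰)^(1/4).

T ≈ 343 K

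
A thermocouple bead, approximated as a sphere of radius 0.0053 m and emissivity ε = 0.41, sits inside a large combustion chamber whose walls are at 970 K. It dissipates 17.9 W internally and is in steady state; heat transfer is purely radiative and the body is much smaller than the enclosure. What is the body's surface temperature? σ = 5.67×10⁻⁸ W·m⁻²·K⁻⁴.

For a small grey body in a large enclosure, net radiated power = εσA(T⁴ − T_w⁴).
Steady state: P = εσA(T⁴ − T_w⁴) with A = 4πr² = 3.530×10⁻⁴ m².
T⁴ = P/(εσA) + T_w⁴ = 17.9/(0.41·5.67×10⁻⁸·3.530×10⁻⁴) + (970)⁴
    = 2.181×10¹² + 8.853×10¹¹ = 3.067×10¹² K⁴.

T ≈ 1320 K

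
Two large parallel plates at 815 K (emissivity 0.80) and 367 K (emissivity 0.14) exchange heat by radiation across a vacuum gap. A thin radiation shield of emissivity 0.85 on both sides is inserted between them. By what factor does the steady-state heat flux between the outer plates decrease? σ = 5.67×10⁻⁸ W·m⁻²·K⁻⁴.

factor ≈ 1.18

Without shield: q₀ = σΔ(T⁴)/(1/ε₁+1/ε₂−1) with denominator 7.393.
With shield the two gaps are in series; the resistances add: (1/ε₁+1/ε_s−1)+(1/ε_s+1/ε₂−1) = 1.426+7.319 = 8.746.
Heat-flux ratio q₀/q = 8.746/7.393.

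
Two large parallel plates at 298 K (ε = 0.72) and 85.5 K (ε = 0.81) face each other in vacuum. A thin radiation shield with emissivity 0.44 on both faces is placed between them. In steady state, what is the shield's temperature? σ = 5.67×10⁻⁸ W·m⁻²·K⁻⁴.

In steady state the net flux on the hot side equals that on the cold side.
σ(T₁⁴−T_s⁴)/D₁ = σ(T_s⁴−T₂⁴)/D₂, with D₁ = 1/ε₁+1/ε_s−1 = 2.662, D₂ = 1/ε_s+1/ε₂−1 = 2.507.
Solve for T_s⁴: T_s⁴ = (D₂·T₁⁴ + D₁·T₂⁴)/(D₁+D₂) = 3.853×10⁹ K⁴.

T_s ≈ 249 K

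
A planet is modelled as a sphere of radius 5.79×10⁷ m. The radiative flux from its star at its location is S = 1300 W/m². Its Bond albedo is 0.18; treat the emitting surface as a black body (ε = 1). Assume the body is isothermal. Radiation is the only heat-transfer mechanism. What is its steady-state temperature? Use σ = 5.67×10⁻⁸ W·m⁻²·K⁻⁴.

T ≈ 262 K

At equilibrium, absorbed power = emitted power.
Absorbing cross-section = πr² = 1.053×10¹⁶ m²; emitting surface = 4πr² = 4.213×10¹⁶ m² (ratio 4).
(1−a)S·A_cross = εσ·A_surf·T⁴  ⇒  T⁴ = (1−a)S/(4σ).
T⁴ = 0.820·1300/(4·5.67×10⁻⁸) = 4.700×10⁹ K⁴.
T = (4.700×10⁹)^(1/4).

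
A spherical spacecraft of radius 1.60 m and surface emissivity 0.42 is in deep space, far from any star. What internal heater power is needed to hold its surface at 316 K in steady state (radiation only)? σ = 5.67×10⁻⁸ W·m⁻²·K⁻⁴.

P = εσ·4πr²·T⁴.
4πr² = 32.17 m²; T⁴ = 9.971×10⁹ K⁴.
P = 0.42·5.67×10⁻⁸·32.17·9.971×10⁹.

P ≈ 7640 W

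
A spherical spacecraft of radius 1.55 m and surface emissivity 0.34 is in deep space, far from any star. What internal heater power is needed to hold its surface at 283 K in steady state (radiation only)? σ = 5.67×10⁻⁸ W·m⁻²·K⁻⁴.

P ≈ 3730 W

P = εσ·4πr²·T⁴.
4πr² = 30.19 m²; T⁴ = 6.414×10⁹ K⁴.
P = 0.34·5.67×10⁻⁸·30.19·6.414×10⁹.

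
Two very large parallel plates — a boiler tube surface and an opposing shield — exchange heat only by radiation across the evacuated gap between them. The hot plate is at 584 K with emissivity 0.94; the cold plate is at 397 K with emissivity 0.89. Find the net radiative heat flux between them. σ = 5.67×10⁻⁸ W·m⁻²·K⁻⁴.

For two infinite grey parallel plates, q = σ(T₁⁴ − T₂⁴)/(1/ε₁ + 1/ε₂ − 1).
T₁⁴ − T₂⁴ = 1.163×10¹¹ − 2.484×10¹⁰ = 9.148×10¹⁰ K⁴.
1/ε₁ + 1/ε₂ − 1 = 1.064 + 1.124 − 1 = 1.187.
q = 5.67×10⁻⁸ × 9.148×10¹⁰ / 1.187.

q ≈ 4370 W/m²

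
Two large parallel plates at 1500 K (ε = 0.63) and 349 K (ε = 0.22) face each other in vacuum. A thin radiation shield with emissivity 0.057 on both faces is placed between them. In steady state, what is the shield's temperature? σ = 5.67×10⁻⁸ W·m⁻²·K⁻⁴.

T_s ≈ 1290 K

In steady state the net flux on the hot side equals that on the cold side.
σ(T₁⁴−T_s⁴)/D₁ = σ(T_s⁴−T₂⁴)/D₂, with D₁ = 1/ε₁+1/ε_s−1 = 18.13, D₂ = 1/ε_s+1/ε₂−1 = 21.09.
Solve for T_s⁴: T_s⁴ = (D₂·T₁⁴ + D₁·T₂⁴)/(D₁+D₂) = 2.729×10¹² K⁴.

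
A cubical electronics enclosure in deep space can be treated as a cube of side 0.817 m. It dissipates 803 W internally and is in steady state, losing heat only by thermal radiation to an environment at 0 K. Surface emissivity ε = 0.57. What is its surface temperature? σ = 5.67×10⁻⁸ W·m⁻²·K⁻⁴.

Steady state: internal power = radiated power, P = εσA T⁴.
Radiating area A = 6L² = 4.005 m².
T⁴ = P/(εσA) = 803/(0.57·5.67×10⁻⁸·4.005) = 6.204×10⁹ K⁴.
T = (6.204×10⁹)^(1/4).

T ≈ 281 K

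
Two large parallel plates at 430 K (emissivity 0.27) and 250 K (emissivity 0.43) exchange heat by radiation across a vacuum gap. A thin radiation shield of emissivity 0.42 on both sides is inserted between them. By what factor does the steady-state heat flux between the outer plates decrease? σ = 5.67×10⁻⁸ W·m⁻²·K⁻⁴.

factor ≈ 1.75

Without shield: q₀ = σΔ(T⁴)/(1/ε₁+1/ε₂−1) with denominator 5.029.
With shield the two gaps are in series; the resistances add: (1/ε₁+1/ε_s−1)+(1/ε_s+1/ε₂−1) = 5.085+3.707 = 8.791.
Heat-flux ratio q₀/q = 8.791/5.029.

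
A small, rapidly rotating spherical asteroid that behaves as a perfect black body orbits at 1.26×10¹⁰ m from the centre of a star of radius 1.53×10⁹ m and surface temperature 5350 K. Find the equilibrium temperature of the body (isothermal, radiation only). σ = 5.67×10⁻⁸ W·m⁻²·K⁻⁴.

The star's surface emits σT_*⁴; at distance d the flux is S = σT_*⁴(R_*/d)².
S = 5.67×10⁻⁸·(5350)⁴·(1.53×10⁹/1.26×10¹⁰)² = 6.849×10⁵ W/m².
For an isothermal sphere T⁴ = (1−a)S/(4σ) = 3.020×10¹² K⁴.

T ≈ 1320 K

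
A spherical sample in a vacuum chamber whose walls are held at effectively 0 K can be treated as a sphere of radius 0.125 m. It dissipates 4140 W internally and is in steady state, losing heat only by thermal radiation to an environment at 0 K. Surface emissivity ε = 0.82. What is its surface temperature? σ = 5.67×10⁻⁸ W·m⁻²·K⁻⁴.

Steady state: internal power = radiated power, P = εσA T⁴.
Radiating area A = 4πr² = 0.1963 m².
T⁴ = P/(εσA) = 4140/(0.82·5.67×10⁻⁸·0.1963) = 4.535×10¹¹ K⁴.
T = (4.535×10¹¹)^(1/4).

T ≈ 821 K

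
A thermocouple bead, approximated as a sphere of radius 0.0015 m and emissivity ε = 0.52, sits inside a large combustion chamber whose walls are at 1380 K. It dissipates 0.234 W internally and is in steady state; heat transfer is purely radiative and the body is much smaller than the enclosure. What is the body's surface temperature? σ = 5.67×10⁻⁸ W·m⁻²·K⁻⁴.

For a small grey body in a large enclosure, net radiated power = εσA(T⁴ − T_w⁴).
Steady state: P = εσA(T⁴ − T_w⁴) with A = 4πr² = 2.827×10⁻⁵ m².
T⁴ = P/(εσA) + T_w⁴ = 0.234/(0.52·5.67×10⁻⁸·2.827×10⁻⁵) + (1380)⁴
    = 2.807×10¹¹ + 3.627×10¹² = 3.907×10¹² K⁴.

T ≈ 1410 K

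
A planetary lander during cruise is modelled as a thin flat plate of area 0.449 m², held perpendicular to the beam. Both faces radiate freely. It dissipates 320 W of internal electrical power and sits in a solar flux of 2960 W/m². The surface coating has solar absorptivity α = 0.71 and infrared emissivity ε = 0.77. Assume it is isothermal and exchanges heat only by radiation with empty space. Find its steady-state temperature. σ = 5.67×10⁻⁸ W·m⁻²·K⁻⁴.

At steady state, absorbed solar power + internal power = radiated power.
Absorbed: α·S·A_cross = 0.71·2960·0.4490 = 943.6 W (cross-section A).
Total input = 943.6 + 320 = 1264 W.
Radiated: εσ·A_surf·T⁴ with A_surf = 2A = 0.8980 m².
T⁴ = 1264/(0.77·5.67×10⁻⁸·0.8980) = 3.223×10¹⁰ K⁴.

T ≈ 424 K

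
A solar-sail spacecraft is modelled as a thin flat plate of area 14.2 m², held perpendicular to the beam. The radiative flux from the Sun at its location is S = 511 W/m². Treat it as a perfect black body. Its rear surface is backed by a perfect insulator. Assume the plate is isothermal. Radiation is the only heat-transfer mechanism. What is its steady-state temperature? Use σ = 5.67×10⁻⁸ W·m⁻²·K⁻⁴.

At equilibrium, absorbed power = emitted power.
Absorbing cross-section = A = 14.20 m²; emitting surface = A = 14.20 m² (ratio 1).
S·A_cross = εσ·A_surf·T⁴  ⇒  T⁴ = S/(1σ).
T⁴ = 1.00·511/(1·5.67×10⁻⁸) = 9.012×10⁹ K⁴.
T = (9.012×10⁹)^(1/4).

T ≈ 308 K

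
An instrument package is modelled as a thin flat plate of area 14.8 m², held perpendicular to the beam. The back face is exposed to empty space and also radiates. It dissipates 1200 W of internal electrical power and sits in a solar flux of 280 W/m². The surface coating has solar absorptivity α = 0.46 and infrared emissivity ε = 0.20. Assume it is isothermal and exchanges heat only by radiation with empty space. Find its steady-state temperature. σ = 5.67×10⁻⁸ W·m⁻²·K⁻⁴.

At steady state, absorbed solar power + internal power = radiated power.
Absorbed: α·S·A_cross = 0.46·280·14.80 = 1906 W (cross-section A).
Total input = 1906 + 1200 = 3106 W.
Radiated: εσ·A_surf·T⁴ with A_surf = 2A = 29.60 m².
T⁴ = 3106/(0.20·5.67×10⁻⁸·29.60) = 9.254×10⁹ K⁴.

T ≈ 310 K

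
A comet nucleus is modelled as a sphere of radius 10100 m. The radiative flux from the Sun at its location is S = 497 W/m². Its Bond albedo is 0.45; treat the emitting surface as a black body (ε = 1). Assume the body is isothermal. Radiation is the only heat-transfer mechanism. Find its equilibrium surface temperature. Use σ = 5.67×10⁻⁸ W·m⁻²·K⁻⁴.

T ≈ 186 K

At equilibrium, absorbed power = emitted power.
Absorbing cross-section = πr² = 3.205×10⁸ m²; emitting surface = 4πr² = 1.282×10⁹ m² (ratio 4).
(1−a)S·A_cross = εσ·A_surf·T⁴  ⇒  T⁴ = (1−a)S/(4σ).
T⁴ = 0.550·497/(4·5.67×10⁻⁸) = 1.205×10⁹ K⁴.
T = (1.205×10⁹)^(1/4).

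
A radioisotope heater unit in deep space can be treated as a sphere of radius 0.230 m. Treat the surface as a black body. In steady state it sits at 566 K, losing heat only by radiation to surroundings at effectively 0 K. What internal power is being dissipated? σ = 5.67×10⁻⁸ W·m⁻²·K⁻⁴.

P ≈ 3870 W

Steady state: P = εσA T⁴.
A = 4πr² = 0.6648 m²; T⁴ = (566)⁴ = 1.026×10¹¹ K⁴.
P = 1.0 × 5.67×10⁻⁸ × 0.6648 × 1.026×10¹¹.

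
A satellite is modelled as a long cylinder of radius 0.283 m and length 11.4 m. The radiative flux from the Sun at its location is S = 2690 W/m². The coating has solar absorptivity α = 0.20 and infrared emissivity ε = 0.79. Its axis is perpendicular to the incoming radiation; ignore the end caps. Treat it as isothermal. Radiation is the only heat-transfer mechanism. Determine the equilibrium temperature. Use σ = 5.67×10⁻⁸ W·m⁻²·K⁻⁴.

At equilibrium, absorbed power = emitted power.
Absorbing cross-section = 2rL = 6.452 m²; emitting surface = 2πrL = 20.27 m² (ratio π).
αS·A_cross = εσ·A_surf·T⁴  ⇒  T⁴ = αS/(ε·πσ).
T⁴ = 0.200·2690/(0.79·π·5.67×10⁻⁸) = 3.823×10⁹ K⁴.
T = (3.823×10⁹)^(1/4).

T ≈ 249 K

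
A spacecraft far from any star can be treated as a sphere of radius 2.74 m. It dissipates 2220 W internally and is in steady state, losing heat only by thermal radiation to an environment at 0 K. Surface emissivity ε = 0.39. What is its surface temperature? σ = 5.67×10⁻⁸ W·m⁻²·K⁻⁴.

Steady state: internal power = radiated power, P = εσA T⁴.
Radiating area A = 4πr² = 94.34 m².
T⁴ = P/(εσA) = 2220/(0.39·5.67×10⁻⁸·94.34) = 1.064×10⁹ K⁴.
T = (1.064×10⁹)^(1/4).

T ≈ 181 K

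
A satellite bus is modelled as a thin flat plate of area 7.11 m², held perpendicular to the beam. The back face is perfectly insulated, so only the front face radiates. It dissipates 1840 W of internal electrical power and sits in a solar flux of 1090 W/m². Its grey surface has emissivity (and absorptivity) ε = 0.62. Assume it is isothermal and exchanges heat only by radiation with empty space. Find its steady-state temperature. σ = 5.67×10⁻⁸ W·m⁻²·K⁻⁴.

At steady state, absorbed solar power + internal power = radiated power.
Absorbed: α·S·A_cross = 0.62·1090·7.110 = 4805 W (cross-section A).
Total input = 4805 + 1840 = 6645 W.
Radiated: εσ·A_surf·T⁴ with A_surf = A = 7.110 m².
T⁴ = 6645/(0.62·5.67×10⁻⁸·7.110) = 2.659×10¹⁰ K⁴.

T ≈ 404 K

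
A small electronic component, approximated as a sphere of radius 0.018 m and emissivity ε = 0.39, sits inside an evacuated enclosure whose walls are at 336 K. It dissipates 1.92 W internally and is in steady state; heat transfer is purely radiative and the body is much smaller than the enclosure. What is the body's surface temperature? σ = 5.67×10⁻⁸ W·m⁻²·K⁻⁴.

T ≈ 430 K

For a small grey body in a large enclosure, net radiated power = εσA(T⁴ − T_w⁴).
Steady state: P = εσA(T⁴ − T_w⁴) with A = 4πr² = 0.004072 m².
T⁴ = P/(εσA) + T_w⁴ = 1.92/(0.39·5.67×10⁻⁸·0.004072) + (336)⁴
    = 2.133×10¹⁰ + 1.275×10¹⁰ = 3.407×10¹⁰ K⁴.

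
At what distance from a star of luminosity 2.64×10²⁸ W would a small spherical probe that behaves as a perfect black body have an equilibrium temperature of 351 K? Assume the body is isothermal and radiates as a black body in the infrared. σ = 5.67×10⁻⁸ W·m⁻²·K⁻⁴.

d ≈ 7.81×10¹¹ m

For an isothermal black-emitting sphere, (1−a)S·πr² = σ·4πr²·T⁴ ⇒ S = 4σT⁴/(1−a).
S = 4·5.67×10⁻⁸·(351)⁴/1.00 = 3442 W/m².
Flux falls as S = L/(4πd²), so d = √(L/(4πS)) = √(2.64×10²⁸/(4π·3442)).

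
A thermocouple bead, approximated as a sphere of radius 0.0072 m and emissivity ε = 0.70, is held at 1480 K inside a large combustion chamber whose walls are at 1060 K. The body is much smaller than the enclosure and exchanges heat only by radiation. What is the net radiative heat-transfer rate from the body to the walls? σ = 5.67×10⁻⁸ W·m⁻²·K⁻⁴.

For a small grey body in a large enclosure: P_net = εσA(T_body⁴ − T_wall⁴).
A = 4πr² = 6.514×10⁻⁴ m²; T_body⁴ − T_wall⁴ = 4.798×10¹² − 1.262×10¹² = 3.535×10¹² K⁴.
|P_net| = 0.70·5.67×10⁻⁸·6.514×10⁻⁴·3.535×10¹².

P_net ≈ 91.4 W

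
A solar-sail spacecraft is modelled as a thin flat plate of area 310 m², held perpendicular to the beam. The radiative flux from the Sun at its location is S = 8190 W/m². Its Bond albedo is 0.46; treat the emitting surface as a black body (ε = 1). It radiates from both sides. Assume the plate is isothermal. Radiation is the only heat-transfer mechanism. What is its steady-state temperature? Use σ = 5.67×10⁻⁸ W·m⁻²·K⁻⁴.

T ≈ 444 K

At equilibrium, absorbed power = emitted power.
Absorbing cross-section = A = 310.0 m²; emitting surface = 2A = 620.0 m² (ratio 2).
(1−a)S·A_cross = εσ·A_surf·T⁴  ⇒  T⁴ = (1−a)S/(2σ).
T⁴ = 0.540·8190/(2·5.67×10⁻⁸) = 3.900×10¹⁰ K⁴.
T = (3.900×10¹⁰)^(1/4).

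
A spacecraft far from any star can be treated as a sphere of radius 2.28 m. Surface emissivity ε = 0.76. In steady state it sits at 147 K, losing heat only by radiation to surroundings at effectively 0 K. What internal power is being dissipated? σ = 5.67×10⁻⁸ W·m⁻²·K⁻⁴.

P ≈ 1310 W

Steady state: P = εσA T⁴.
A = 4πr² = 65.33 m²; T⁴ = (147)⁴ = 4.669×10⁸ K⁴.
P = 0.76 × 5.67×10⁻⁸ × 65.33 × 4.669×10⁸.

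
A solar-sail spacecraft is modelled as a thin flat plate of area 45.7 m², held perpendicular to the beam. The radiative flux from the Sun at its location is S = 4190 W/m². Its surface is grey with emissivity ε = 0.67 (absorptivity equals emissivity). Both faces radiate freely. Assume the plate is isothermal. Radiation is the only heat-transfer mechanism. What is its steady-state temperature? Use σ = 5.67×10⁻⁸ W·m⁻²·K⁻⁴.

At equilibrium, absorbed power = emitted power.
Absorbing cross-section = A = 45.70 m²; emitting surface = 2A = 91.40 m² (ratio 2).
εS·A_cross = εσ·A_surf·T⁴  ⇒  T⁴ = S/(2σ)   (ε cancels).
T⁴ = 4190/(2·5.67×10⁻⁸) = 3.695×10¹⁰ K⁴.
T = (3.695×10¹⁰)^(1/4).

T ≈ 438 K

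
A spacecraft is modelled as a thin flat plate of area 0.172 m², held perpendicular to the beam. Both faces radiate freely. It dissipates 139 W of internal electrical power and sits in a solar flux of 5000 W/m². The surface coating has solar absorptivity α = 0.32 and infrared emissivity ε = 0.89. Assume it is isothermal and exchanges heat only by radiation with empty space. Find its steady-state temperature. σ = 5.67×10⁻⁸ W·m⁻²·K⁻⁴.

At steady state, absorbed solar power + internal power = radiated power.
Absorbed: α·S·A_cross = 0.32·5000·0.1720 = 275.2 W (cross-section A).
Total input = 275.2 + 139 = 414.2 W.
Radiated: εσ·A_surf·T⁴ with A_surf = 2A = 0.3440 m².
T⁴ = 414.2/(0.89·5.67×10⁻⁸·0.3440) = 2.386×10¹⁰ K⁴.

T ≈ 393 K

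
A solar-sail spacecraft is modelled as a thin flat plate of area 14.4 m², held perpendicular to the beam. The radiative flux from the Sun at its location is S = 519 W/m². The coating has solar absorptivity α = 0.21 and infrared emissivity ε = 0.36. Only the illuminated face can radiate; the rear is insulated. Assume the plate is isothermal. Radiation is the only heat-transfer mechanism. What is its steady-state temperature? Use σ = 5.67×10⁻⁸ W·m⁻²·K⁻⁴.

At equilibrium, absorbed power = emitted power.
Absorbing cross-section = A = 14.40 m²; emitting surface = A = 14.40 m² (ratio 1).
αS·A_cross = εσ·A_surf·T⁴  ⇒  T⁴ = αS/(ε·1σ).
T⁴ = 0.210·519/(0.36·1·5.67×10⁻⁸) = 5.340×10⁹ K⁴.
T = (5.340×10⁹)^(1/4).

T ≈ 270 K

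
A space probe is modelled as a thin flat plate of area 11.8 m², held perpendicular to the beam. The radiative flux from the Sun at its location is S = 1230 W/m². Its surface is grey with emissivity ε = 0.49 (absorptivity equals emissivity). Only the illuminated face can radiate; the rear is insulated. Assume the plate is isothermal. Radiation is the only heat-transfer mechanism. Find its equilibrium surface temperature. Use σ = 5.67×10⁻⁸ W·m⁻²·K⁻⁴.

At equilibrium, absorbed power = emitted power.
Absorbing cross-section = A = 11.80 m²; emitting surface = A = 11.80 m² (ratio 1).
εS·A_cross = εσ·A_surf·T⁴  ⇒  T⁴ = S/(1σ)   (ε cancels).
T⁴ = 1230/(1·5.67×10⁻⁸) = 2.169×10¹⁰ K⁴.
T = (2.169×10¹⁰)^(1/4).

T ≈ 384 K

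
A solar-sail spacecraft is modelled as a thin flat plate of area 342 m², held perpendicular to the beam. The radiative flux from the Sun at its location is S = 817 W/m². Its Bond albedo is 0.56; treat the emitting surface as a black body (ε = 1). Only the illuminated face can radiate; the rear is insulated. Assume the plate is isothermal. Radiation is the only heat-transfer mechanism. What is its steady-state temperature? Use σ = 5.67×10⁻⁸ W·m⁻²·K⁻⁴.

At equilibrium, absorbed power = emitted power.
Absorbing cross-section = A = 342.0 m²; emitting surface = A = 342.0 m² (ratio 1).
(1−a)S·A_cross = εσ·A_surf·T⁴  ⇒  T⁴ = (1−a)S/(1σ).
T⁴ = 0.440·817/(1·5.67×10⁻⁸) = 6.340×10⁹ K⁴.
T = (6.340×10⁹)^(1/4).

T ≈ 282 K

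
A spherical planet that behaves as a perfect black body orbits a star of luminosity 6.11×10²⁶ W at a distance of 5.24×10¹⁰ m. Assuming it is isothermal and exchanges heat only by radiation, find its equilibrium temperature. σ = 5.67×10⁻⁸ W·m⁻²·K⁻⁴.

First find the stellar flux at distance d: S = L/(4πd²) = 6.11×10²⁶/(4π·(5.24×10¹⁰)²) = 17710 W/m².
For an isothermal sphere, absorbed (1−a)S·πr² = emitted σ·4πr²·T⁴, so T⁴ = (1−a)S/(4σ).
T⁴ = 1.00·17710/(4·5.67×10⁻⁸) = 7.808×10¹⁰ K⁴.

T ≈ 529 K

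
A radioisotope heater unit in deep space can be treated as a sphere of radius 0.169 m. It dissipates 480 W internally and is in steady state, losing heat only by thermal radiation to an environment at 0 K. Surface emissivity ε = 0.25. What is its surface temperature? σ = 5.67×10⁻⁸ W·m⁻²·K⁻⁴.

Steady state: internal power = radiated power, P = εσA T⁴.
Radiating area A = 4πr² = 0.3589 m².
T⁴ = P/(εσA) = 480/(0.25·5.67×10⁻⁸·0.3589) = 9.435×10¹⁰ K⁴.
T = (9.435×10¹⁰)^(1/4).

T ≈ 554 K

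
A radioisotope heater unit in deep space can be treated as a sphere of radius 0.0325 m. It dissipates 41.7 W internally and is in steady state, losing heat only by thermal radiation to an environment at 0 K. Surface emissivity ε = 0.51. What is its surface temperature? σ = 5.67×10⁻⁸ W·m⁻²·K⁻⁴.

T ≈ 574 K

Steady state: internal power = radiated power, P = εσA T⁴.
Radiating area A = 4πr² = 0.01327 m².
T⁴ = P/(εσA) = 41.7/(0.51·5.67×10⁻⁸·0.01327) = 1.086×10¹¹ K⁴.
T = (1.086×10¹¹)^(1/4).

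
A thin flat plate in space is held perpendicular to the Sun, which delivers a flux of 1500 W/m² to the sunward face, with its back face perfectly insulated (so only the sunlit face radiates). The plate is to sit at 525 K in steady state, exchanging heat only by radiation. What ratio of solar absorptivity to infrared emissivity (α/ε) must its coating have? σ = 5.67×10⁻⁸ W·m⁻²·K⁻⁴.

Balance: αS·A = εσ·1A·T⁴ ⇒ α/ε = σT⁴/S.
α/ε = 5.67×10⁻⁸·(525)⁴/1500 = 5.67×10⁻⁸·7.597×10¹⁰/1500.

α/ε ≈ 2.87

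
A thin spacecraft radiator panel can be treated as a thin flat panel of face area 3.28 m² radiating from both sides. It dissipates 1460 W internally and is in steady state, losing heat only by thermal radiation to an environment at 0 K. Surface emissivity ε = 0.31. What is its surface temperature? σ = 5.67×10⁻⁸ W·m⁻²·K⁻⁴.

T ≈ 335 K

Steady state: internal power = radiated power, P = εσA T⁴.
Radiating area A = 2·3.28 = 6.560 m².
T⁴ = P/(εσA) = 1460/(0.31·5.67×10⁻⁸·6.560) = 1.266×10¹⁰ K⁴.
T = (1.266×10¹⁰)^(1/4).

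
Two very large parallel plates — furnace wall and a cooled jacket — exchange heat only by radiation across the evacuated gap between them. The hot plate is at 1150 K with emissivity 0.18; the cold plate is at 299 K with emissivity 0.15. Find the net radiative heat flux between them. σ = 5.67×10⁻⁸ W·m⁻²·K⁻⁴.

For two infinite grey parallel plates, q = σ(T₁⁴ − T₂⁴)/(1/ε₁ + 1/ε₂ − 1).
T₁⁴ − T₂⁴ = 1.749×10¹² − 7.993×10⁹ = 1.741×10¹² K⁴.
1/ε₁ + 1/ε₂ − 1 = 5.556 + 6.667 − 1 = 11.22.
q = 5.67×10⁻⁸ × 1.741×10¹² / 11.22.

q ≈ 8800 W/m²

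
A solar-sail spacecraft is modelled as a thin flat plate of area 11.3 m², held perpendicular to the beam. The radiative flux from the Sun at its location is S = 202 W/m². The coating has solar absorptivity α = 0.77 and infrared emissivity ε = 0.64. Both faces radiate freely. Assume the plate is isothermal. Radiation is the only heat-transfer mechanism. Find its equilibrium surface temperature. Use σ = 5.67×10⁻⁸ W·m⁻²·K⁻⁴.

T ≈ 215 K

At equilibrium, absorbed power = emitted power.
Absorbing cross-section = A = 11.30 m²; emitting surface = 2A = 22.60 m² (ratio 2).
αS·A_cross = εσ·A_surf·T⁴  ⇒  T⁴ = αS/(ε·2σ).
T⁴ = 0.770·202/(0.64·2·5.67×10⁻⁸) = 2.143×10⁹ K⁴.
T = (2.143×10⁹)^(1/4).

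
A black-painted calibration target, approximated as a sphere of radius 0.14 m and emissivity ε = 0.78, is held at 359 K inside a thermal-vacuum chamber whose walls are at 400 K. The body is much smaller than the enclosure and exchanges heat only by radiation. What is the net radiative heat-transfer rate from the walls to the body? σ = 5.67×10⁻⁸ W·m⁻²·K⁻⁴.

For a small grey body in a large enclosure: P_net = εσA(T_body⁴ − T_wall⁴).
A = 4πr² = 0.2463 m²; T_body⁴ − T_wall⁴ = 1.661×10¹⁰ − 2.560×10¹⁰ = -8.990×10⁹ K⁴.
|P_net| = 0.78·5.67×10⁻⁸·0.2463·8.990×10⁹.

P_net ≈ 97.9 W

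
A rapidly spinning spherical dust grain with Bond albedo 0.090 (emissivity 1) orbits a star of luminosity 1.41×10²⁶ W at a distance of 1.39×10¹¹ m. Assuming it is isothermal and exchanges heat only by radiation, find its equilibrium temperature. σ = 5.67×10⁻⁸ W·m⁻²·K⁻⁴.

First find the stellar flux at distance d: S = L/(4πd²) = 1.41×10²⁶/(4π·(1.39×10¹¹)²) = 580.7 W/m².
For an isothermal sphere, absorbed (1−a)S·πr² = emitted σ·4πr²·T⁴, so T⁴ = (1−a)S/(4σ).
T⁴ = 0.910·580.7/(4·5.67×10⁻⁸) = 2.330×10⁹ K⁴.

T ≈ 220 K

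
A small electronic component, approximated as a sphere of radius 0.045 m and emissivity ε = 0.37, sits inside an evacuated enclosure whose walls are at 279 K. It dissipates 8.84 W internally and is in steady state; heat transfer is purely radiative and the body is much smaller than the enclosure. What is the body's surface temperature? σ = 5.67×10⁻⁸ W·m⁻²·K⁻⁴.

T ≈ 388 K

For a small grey body in a large enclosure, net radiated power = εσA(T⁴ − T_w⁴).
Steady state: P = εσA(T⁴ − T_w⁴) with A = 4πr² = 0.02545 m².
T⁴ = P/(εσA) + T_w⁴ = 8.84/(0.37·5.67×10⁻⁸·0.02545) + (279)⁴
    = 1.656×10¹⁰ + 6.059×10⁹ = 2.262×10¹⁰ K⁴.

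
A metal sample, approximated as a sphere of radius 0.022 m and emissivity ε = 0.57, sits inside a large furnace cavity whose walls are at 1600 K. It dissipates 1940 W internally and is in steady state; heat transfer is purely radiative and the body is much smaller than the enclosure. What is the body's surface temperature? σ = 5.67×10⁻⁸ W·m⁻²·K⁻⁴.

T ≈ 2010 K

For a small grey body in a large enclosure, net radiated power = εσA(T⁴ − T_w⁴).
Steady state: P = εσA(T⁴ − T_w⁴) with A = 4πr² = 0.006082 m².
T⁴ = P/(εσA) + T_w⁴ = 1940/(0.57·5.67×10⁻⁸·0.006082) + (1600)⁴
    = 9.869×10¹² + 6.554×10¹² = 1.642×10¹³ K⁴.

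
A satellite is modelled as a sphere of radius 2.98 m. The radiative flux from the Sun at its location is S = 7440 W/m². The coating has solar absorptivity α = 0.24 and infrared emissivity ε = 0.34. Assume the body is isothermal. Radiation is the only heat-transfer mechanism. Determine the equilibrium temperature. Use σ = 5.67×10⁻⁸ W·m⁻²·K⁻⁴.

T ≈ 390 K

At equilibrium, absorbed power = emitted power.
Absorbing cross-section = πr² = 27.90 m²; emitting surface = 4πr² = 111.6 m² (ratio 4).
αS·A_cross = εσ·A_surf·T⁴  ⇒  T⁴ = αS/(ε·4σ).
T⁴ = 0.240·7440/(0.34·4·5.67×10⁻⁸) = 2.316×10¹⁰ K⁴.
T = (2.316×10¹⁰)^(1/4).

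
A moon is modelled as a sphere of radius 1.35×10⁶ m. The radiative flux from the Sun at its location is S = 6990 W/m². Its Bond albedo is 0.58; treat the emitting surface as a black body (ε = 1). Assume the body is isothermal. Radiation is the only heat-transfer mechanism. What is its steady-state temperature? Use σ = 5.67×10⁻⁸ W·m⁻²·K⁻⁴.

T ≈ 337 K

At equilibrium, absorbed power = emitted power.
Absorbing cross-section = πr² = 5.726×10¹² m²; emitting surface = 4πr² = 2.290×10¹³ m² (ratio 4).
(1−a)S·A_cross = εσ·A_surf·T⁴  ⇒  T⁴ = (1−a)S/(4σ).
T⁴ = 0.420·6990/(4·5.67×10⁻⁸) = 1.294×10¹⁰ K⁴.
T = (1.294×10¹⁰)^(1/4).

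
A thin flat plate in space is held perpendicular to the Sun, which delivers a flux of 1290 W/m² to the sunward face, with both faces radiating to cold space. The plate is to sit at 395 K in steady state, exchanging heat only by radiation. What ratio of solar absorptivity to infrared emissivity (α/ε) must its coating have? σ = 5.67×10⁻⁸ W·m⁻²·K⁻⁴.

Balance: αS·A = εσ·2A·T⁴ ⇒ α/ε = 2σT⁴/S.
α/ε = 2·5.67×10⁻⁸·(395)⁴/1290 = 2·5.67×10⁻⁸·2.434×10¹⁰/1290.

α/ε ≈ 2.14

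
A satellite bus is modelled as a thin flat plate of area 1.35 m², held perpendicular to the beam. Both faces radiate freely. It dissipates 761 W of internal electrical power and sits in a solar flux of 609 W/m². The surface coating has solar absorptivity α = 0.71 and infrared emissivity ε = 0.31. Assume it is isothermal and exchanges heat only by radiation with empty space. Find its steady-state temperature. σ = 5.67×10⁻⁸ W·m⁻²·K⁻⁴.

T ≈ 410 K

At steady state, absorbed solar power + internal power = radiated power.
Absorbed: α·S·A_cross = 0.71·609·1.350 = 583.7 W (cross-section A).
Total input = 583.7 + 761 = 1345 W.
Radiated: εσ·A_surf·T⁴ with A_surf = 2A = 2.700 m².
T⁴ = 1345/(0.31·5.67×10⁻⁸·2.700) = 2.834×10¹⁰ K⁴.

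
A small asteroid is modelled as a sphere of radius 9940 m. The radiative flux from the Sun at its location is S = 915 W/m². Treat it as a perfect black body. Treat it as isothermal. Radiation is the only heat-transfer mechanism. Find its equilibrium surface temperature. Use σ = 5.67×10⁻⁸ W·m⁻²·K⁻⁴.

At equilibrium, absorbed power = emitted power.
Absorbing cross-section = πr² = 3.104×10⁸ m²; emitting surface = 4πr² = 1.242×10⁹ m² (ratio 4).
S·A_cross = εσ·A_surf·T⁴  ⇒  T⁴ = S/(4σ).
T⁴ = 1.00·915/(4·5.67×10⁻⁸) = 4.034×10⁹ K⁴.
T = (4.034×10⁹)^(1/4).

T ≈ 252 K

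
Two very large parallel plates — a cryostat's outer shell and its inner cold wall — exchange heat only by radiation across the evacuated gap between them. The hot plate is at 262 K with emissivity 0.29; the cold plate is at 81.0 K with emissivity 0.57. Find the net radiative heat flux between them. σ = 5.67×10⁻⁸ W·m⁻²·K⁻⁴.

For two infinite grey parallel plates, q = σ(T₁⁴ − T₂⁴)/(1/ε₁ + 1/ε₂ − 1).
T₁⁴ − T₂⁴ = 4.712×10⁹ − 4.305×10⁷ = 4.669×10⁹ K⁴.
1/ε₁ + 1/ε₂ − 1 = 3.448 + 1.754 − 1 = 4.203.
q = 5.67×10⁻⁸ × 4.669×10⁹ / 4.203.

q ≈ 63.0 W/m²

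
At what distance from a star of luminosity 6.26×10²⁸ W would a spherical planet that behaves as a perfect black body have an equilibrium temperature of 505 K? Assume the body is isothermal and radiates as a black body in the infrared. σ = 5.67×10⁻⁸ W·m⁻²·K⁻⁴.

For an isothermal black-emitting sphere, (1−a)S·πr² = σ·4πr²·T⁴ ⇒ S = 4σT⁴/(1−a).
S = 4·5.67×10⁻⁸·(505)⁴/1.00 = 14750 W/m².
Flux falls as S = L/(4πd²), so d = √(L/(4πS)) = √(6.26×10²⁸/(4π·14750)).

d ≈ 5.81×10¹¹ m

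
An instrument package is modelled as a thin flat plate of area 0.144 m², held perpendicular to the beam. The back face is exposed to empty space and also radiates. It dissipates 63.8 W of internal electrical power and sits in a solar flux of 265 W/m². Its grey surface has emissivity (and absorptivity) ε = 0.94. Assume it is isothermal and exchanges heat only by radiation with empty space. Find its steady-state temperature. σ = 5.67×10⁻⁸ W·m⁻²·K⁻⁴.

T ≈ 284 K

At steady state, absorbed solar power + internal power = radiated power.
Absorbed: α·S·A_cross = 0.94·265·0.1440 = 35.87 W (cross-section A).
Total input = 35.87 + 63.8 = 99.67 W.
Radiated: εσ·A_surf·T⁴ with A_surf = 2A = 0.2880 m².
T⁴ = 99.67/(0.94·5.67×10⁻⁸·0.2880) = 6.493×10⁹ K⁴.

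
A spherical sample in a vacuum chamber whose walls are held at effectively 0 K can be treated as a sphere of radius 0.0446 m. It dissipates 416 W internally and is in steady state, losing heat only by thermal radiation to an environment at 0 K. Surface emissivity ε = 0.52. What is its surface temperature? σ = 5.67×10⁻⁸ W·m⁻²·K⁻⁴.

T ≈ 867 K

Steady state: internal power = radiated power, P = εσA T⁴.
Radiating area A = 4πr² = 0.02500 m².
T⁴ = P/(εσA) = 416/(0.52·5.67×10⁻⁸·0.02500) = 5.645×10¹¹ K⁴.
T = (5.645×10¹¹)^(1/4).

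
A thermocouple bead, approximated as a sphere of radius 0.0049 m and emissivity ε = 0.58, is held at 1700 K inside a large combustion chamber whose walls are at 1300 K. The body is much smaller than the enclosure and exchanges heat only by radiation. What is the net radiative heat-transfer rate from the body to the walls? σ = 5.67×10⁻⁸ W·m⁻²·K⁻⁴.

For a small grey body in a large enclosure: P_net = εσA(T_body⁴ − T_wall⁴).
A = 4πr² = 3.017×10⁻⁴ m²; T_body⁴ − T_wall⁴ = 8.352×10¹² − 2.856×10¹² = 5.496×10¹² K⁴.
|P_net| = 0.58·5.67×10⁻⁸·3.017×10⁻⁴·5.496×10¹².

P_net ≈ 54.5 W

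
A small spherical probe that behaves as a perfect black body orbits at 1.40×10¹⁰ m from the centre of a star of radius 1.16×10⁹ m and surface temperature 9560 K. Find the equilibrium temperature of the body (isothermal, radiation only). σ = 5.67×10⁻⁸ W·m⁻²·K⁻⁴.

The star's surface emits σT_*⁴; at distance d the flux is S = σT_*⁴(R_*/d)².
S = 5.67×10⁻⁸·(9560)⁴·(1.16×10⁹/1.40×10¹⁰)² = 3.251×10⁶ W/m².
For an isothermal sphere T⁴ = (1−a)S/(4σ) = 1.434×10¹³ K⁴.

T ≈ 1950 K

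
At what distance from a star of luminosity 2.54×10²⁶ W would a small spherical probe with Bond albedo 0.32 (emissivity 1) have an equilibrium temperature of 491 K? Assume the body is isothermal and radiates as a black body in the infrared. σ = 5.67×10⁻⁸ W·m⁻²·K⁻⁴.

d ≈ 3.23×10¹⁰ m

For an isothermal black-emitting sphere, (1−a)S·πr² = σ·4πr²·T⁴ ⇒ S = 4σT⁴/(1−a).
S = 4·5.67×10⁻⁸·(491)⁴/0.680 = 19380 W/m².
Flux falls as S = L/(4πd²), so d = √(L/(4πS)) = √(2.54×10²⁶/(4π·19380)).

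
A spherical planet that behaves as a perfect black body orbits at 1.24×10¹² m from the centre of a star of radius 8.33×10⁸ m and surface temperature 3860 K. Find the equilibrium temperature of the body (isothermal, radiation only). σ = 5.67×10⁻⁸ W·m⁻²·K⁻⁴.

T ≈ 70.7 K

The star's surface emits σT_*⁴; at distance d the flux is S = σT_*⁴(R_*/d)².
S = 5.67×10⁻⁸·(3860)⁴·(8.33×10⁸/1.24×10¹²)² = 5.680 W/m².
For an isothermal sphere T⁴ = (1−a)S/(4σ) = 2.505×10⁷ K⁴.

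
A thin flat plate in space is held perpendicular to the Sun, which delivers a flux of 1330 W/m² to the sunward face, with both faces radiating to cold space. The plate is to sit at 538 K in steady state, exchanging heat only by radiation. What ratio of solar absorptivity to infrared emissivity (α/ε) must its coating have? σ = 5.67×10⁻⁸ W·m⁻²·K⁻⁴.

α/ε ≈ 7.14

Balance: αS·A = εσ·2A·T⁴ ⇒ α/ε = 2σT⁴/S.
α/ε = 2·5.67×10⁻⁸·(538)⁴/1330 = 2·5.67×10⁻⁸·8.378×10¹⁰/1330.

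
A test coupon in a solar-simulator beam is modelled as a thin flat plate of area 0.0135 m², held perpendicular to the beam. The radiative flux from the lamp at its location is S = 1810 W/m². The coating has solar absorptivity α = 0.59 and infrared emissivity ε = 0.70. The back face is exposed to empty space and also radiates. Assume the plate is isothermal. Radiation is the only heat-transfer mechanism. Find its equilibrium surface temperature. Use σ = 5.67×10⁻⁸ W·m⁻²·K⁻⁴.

T ≈ 341 K

At equilibrium, absorbed power = emitted power.
Absorbing cross-section = A = 0.01350 m²; emitting surface = 2A = 0.02700 m² (ratio 2).
αS·A_cross = εσ·A_surf·T⁴  ⇒  T⁴ = αS/(ε·2σ).
T⁴ = 0.590·1810/(0.70·2·5.67×10⁻⁸) = 1.345×10¹⁰ K⁴.
T = (1.345×10¹⁰)^(1/4).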